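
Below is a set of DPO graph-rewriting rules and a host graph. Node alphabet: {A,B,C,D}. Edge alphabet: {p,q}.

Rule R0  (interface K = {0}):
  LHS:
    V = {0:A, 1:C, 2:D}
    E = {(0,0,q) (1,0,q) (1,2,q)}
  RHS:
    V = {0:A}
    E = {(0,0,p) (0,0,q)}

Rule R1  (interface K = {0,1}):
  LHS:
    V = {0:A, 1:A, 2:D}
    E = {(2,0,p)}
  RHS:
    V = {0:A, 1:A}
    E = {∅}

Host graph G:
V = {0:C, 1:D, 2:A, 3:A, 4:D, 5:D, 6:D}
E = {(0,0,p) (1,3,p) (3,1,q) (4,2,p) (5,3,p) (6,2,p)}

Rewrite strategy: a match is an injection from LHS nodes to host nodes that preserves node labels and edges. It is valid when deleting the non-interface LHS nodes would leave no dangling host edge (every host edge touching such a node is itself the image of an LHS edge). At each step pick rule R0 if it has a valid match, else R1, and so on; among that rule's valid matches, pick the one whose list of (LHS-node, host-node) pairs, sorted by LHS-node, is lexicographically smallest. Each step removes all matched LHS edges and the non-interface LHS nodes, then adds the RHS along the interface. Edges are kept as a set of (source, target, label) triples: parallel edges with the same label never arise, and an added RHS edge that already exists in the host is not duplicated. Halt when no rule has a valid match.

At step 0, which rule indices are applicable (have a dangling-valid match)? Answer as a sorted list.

R0: no valid match — LHS pattern not found
R1: 3 valid matches — {0↦2, 1↦3, 2↦4}, {0↦2, 1↦3, 2↦6}, {0↦3, 1↦2, 2↦5}

Answer: [R1]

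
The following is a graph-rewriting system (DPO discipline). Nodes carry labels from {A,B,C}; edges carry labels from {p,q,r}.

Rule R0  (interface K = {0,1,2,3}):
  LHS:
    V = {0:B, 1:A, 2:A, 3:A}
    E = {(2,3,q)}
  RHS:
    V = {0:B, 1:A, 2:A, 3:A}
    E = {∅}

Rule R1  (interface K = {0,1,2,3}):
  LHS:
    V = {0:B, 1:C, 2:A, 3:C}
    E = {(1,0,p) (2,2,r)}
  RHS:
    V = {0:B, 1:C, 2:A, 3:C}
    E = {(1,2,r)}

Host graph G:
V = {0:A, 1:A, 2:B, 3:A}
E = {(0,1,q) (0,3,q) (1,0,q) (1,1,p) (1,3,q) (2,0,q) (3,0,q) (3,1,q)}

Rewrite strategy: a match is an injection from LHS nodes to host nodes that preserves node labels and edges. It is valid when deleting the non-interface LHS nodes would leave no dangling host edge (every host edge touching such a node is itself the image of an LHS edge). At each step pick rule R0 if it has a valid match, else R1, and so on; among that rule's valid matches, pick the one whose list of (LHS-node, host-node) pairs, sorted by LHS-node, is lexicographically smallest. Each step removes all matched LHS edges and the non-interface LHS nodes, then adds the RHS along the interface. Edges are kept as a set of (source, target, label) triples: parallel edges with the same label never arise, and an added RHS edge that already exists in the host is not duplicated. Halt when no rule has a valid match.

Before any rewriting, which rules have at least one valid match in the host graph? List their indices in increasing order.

R0: 6 valid matches — {0↦2, 1↦0, 2↦1, 3↦3}, {0↦2, 1↦0, 2↦3, 3↦1}, {0↦2, 1↦1, 2↦0, 3↦3} (+3 more)
R1: no valid match — LHS pattern not found

Answer: [R0]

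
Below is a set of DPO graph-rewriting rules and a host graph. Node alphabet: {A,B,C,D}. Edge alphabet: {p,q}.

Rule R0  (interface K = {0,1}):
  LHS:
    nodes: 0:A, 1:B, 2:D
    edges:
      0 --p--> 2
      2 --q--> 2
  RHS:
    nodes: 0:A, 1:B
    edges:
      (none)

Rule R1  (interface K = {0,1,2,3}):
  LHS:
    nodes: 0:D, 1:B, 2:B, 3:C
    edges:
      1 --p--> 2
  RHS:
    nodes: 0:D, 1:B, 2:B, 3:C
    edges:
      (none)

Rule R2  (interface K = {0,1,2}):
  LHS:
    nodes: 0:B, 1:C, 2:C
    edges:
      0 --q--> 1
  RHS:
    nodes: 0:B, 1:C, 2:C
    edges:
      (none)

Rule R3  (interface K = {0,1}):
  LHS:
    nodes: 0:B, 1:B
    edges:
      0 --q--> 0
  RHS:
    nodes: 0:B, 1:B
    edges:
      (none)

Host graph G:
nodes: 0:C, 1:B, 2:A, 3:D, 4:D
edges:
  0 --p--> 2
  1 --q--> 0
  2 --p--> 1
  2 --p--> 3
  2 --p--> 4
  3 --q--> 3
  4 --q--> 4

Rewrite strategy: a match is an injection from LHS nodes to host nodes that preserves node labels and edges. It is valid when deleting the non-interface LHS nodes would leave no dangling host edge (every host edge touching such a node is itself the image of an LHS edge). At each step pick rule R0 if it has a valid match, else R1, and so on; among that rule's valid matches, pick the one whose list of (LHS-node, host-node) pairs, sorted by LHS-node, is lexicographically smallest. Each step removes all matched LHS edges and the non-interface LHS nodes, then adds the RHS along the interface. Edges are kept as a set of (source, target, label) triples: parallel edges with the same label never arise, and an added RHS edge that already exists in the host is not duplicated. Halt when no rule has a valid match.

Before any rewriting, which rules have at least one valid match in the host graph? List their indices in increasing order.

Answer: [R0]

Steps:
R0: 2 valid matches — {0↦2, 1↦1, 2↦3}, {0↦2, 1↦1, 2↦4}
R1: no valid match — LHS pattern not found
R2: no valid match — LHS pattern not found
R3: no valid match — LHS pattern not found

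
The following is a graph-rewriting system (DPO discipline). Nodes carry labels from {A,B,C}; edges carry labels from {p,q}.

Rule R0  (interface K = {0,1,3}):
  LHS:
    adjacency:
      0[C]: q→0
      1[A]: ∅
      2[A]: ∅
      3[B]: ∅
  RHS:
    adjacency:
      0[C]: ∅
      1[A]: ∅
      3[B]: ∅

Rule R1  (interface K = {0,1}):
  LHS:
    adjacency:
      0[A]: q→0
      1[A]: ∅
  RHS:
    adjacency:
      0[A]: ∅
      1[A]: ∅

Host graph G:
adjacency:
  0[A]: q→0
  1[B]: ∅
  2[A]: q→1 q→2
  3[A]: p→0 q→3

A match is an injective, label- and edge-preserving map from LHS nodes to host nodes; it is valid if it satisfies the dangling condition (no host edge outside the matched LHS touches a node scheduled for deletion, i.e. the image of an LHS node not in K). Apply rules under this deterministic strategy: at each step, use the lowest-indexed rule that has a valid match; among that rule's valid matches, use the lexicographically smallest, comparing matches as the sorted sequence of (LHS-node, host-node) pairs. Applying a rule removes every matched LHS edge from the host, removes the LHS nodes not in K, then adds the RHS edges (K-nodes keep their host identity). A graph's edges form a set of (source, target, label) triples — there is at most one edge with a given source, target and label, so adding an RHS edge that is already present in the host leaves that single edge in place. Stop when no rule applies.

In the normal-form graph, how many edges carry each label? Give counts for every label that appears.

start.  V:4 E:5  edges: 0-q->0 2-q->1 2-q->2 3-p->0 3-q->3
1. fire R1 via {0↦0, 1↦2}  →  V:4 E:4  edges: 2-q->1 2-q->2 3-p->0 3-q->3
2. fire R1 via {0↦2, 1↦0}  →  V:4 E:3  edges: 2-q->1 3-p->0 3-q->3
3. fire R1 via {0↦3, 1↦0}  →  V:4 E:2  edges: 2-q->1 3-p->0
normal form: no rule applies after step 3
NF edges: [(2, 1, 'q'), (3, 0, 'p')]

Answer: p:1 q:1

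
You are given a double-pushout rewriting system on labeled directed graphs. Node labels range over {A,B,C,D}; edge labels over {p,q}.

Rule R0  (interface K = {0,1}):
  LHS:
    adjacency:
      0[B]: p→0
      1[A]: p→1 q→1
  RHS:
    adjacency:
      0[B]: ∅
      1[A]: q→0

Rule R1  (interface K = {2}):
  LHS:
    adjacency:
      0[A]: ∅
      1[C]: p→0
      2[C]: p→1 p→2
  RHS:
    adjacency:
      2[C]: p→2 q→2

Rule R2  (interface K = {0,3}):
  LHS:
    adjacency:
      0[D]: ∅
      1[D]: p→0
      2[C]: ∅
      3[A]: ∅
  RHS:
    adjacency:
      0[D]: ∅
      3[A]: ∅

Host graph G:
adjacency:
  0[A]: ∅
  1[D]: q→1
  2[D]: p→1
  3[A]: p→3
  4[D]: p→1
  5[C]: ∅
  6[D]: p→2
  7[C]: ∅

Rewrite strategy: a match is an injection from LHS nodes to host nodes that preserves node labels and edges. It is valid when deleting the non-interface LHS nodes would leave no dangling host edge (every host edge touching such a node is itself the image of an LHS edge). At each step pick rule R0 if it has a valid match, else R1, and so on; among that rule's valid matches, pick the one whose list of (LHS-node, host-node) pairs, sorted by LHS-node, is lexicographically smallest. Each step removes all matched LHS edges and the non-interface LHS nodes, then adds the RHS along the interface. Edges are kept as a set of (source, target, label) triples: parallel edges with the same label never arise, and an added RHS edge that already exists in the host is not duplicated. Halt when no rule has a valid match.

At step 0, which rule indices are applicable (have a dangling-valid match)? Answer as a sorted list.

R0: no valid match — LHS pattern not found
R1: no valid match — LHS pattern not found
R2: 8 valid matches — {0↦1, 1↦4, 2↦5, 3↦0}, {0↦1, 1↦4, 2↦5, 3↦3}, {0↦1, 1↦4, 2↦7, 3↦0} (+5 more)

Answer: [R2]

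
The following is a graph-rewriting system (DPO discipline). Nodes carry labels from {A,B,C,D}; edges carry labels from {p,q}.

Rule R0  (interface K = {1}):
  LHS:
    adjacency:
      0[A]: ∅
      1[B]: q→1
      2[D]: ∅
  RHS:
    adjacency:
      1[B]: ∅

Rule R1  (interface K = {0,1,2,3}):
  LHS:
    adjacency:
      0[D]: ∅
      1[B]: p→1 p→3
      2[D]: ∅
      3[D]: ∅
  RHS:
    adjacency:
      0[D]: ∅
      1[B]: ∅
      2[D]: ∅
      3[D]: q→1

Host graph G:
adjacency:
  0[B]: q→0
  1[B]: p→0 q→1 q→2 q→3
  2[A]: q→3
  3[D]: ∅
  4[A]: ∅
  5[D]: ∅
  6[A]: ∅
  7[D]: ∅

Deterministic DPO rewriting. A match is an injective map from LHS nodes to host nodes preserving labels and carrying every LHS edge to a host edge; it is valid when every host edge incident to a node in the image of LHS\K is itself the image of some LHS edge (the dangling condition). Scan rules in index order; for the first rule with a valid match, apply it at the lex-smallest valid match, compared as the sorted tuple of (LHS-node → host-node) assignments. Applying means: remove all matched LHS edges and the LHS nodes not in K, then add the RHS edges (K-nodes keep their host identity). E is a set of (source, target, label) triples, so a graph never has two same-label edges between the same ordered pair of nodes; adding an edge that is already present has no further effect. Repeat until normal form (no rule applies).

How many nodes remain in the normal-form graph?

Answer: 4

Steps:
start.  V:8 E:6  edges: 0-q->0 1-p->0 1-q->1 1-q->2 1-q->3 2-q->3
1. fire R0 via {0↦4, 1↦0, 2↦5}  →  V:6 E:5  edges: 1-p->0 1-q->1 1-q->2 1-q->3 2-q->3
2. fire R0 via {0↦6, 1↦1, 2↦7}  →  V:4 E:4  edges: 1-p->0 1-q->2 1-q->3 2-q->3
final graph: no rule applies after step 2
NF nodes: {0:B, 1:B, 2:A, 3:D}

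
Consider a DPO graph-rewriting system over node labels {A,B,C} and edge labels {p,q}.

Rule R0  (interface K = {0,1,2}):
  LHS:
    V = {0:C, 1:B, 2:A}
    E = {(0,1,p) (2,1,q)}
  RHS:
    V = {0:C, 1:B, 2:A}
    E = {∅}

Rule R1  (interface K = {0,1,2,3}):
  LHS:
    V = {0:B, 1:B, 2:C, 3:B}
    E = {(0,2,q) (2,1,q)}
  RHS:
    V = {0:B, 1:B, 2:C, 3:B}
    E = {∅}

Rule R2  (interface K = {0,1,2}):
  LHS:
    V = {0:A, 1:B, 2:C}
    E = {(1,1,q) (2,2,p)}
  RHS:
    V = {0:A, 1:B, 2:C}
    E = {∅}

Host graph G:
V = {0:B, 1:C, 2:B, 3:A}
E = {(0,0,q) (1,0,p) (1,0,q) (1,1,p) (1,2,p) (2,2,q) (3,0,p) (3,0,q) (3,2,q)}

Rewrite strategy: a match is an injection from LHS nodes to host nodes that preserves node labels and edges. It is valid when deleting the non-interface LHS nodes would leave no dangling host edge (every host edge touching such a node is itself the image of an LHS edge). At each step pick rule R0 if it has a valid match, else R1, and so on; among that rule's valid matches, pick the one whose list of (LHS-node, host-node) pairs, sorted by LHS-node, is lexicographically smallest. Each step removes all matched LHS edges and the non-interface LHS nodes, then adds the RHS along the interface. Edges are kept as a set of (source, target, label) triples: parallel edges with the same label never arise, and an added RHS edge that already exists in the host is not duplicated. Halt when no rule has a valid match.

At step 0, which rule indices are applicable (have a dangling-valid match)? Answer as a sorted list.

R0: 2 valid matches — {0↦1, 1↦0, 2↦3}, {0↦1, 1↦2, 2↦3}
R1: no valid match — LHS pattern not found
R2: 2 valid matches — {0↦3, 1↦0, 2↦1}, {0↦3, 1↦2, 2↦1}

Answer: [R0,R2]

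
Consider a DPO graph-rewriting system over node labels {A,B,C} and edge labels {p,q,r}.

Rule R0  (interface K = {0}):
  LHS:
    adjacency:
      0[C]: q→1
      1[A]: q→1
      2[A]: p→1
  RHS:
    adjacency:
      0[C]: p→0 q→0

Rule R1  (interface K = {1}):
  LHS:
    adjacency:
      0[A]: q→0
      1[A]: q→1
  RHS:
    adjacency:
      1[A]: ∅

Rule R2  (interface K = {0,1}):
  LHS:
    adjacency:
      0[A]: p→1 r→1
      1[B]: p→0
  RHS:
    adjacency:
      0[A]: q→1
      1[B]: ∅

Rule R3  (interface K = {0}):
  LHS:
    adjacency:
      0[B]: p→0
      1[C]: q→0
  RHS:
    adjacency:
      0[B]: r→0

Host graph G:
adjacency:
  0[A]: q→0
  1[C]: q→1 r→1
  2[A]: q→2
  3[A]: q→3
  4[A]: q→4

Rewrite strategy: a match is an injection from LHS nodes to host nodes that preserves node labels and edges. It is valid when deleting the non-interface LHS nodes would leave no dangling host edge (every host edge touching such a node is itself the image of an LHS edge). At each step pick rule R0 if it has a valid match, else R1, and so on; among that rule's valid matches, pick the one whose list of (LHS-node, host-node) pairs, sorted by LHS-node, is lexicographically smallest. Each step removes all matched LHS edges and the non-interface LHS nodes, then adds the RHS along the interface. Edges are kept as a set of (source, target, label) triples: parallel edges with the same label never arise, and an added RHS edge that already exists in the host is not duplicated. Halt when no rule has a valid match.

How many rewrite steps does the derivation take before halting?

initial: |V|=5 |E|=6  E = 0-q->0 1-q->1 1-r->1 2-q->2 3-q->3 4-q->4
step 1: apply R1 at {0↦0, 1↦2}  → |V|=4 |E|=4  E = 1-q->1 1-r->1 3-q->3 4-q->4
step 2: apply R1 at {0↦3, 1↦4}  → |V|=3 |E|=2  E = 1-q->1 1-r->1
final graph: no rule applies after step 2

Answer: 2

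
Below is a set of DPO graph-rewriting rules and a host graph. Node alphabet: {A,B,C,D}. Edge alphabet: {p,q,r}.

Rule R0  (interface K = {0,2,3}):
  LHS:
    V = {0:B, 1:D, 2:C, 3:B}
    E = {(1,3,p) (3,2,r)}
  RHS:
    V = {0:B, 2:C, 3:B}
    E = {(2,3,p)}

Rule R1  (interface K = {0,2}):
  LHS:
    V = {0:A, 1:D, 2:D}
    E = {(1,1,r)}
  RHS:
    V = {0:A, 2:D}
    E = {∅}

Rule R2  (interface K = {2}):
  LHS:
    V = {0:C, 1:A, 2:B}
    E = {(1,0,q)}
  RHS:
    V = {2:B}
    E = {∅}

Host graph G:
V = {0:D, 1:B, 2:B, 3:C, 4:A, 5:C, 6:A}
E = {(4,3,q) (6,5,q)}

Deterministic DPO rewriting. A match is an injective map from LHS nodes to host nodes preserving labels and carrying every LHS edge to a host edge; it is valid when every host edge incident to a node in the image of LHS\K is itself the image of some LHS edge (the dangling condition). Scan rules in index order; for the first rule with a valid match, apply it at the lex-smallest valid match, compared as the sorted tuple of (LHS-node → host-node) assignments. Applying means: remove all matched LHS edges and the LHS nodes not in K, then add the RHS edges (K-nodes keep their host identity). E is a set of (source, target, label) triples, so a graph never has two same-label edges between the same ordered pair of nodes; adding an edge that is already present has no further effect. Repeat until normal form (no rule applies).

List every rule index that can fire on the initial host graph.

Answer: [R2]

Derivation:
R0: no valid match — LHS pattern not found
R1: no valid match — LHS pattern not found
R2: 4 valid matches — {0↦3, 1↦4, 2↦1}, {0↦3, 1↦4, 2↦2}, {0↦5, 1↦6, 2↦1} (+1 more)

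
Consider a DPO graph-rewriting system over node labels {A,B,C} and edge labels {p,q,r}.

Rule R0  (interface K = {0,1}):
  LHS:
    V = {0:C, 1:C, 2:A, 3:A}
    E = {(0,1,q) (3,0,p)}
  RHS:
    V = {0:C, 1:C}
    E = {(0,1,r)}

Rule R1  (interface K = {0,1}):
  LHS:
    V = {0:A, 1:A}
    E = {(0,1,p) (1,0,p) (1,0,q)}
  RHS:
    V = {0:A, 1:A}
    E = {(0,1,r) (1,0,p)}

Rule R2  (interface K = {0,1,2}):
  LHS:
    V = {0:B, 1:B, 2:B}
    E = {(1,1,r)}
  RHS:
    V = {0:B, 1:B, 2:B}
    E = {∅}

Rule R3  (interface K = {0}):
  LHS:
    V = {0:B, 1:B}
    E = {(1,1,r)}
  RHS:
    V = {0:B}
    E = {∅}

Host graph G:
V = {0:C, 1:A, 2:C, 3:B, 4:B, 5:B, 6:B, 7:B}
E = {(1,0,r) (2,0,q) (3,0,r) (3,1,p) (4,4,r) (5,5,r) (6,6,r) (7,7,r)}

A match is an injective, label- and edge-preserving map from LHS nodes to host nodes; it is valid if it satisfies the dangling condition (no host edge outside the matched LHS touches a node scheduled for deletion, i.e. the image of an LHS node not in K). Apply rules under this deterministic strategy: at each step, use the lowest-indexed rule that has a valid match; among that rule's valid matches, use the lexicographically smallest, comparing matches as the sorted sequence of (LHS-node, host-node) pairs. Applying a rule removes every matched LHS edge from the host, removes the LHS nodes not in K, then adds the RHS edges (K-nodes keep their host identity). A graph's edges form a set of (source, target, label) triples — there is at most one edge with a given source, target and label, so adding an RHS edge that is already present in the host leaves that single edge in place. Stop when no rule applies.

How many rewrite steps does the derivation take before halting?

Answer: 4

Derivation:
[0] host  ⇒  8 nodes, 8 edges  {1-r->0 2-q->0 3-r->0 3-p->1 4-r->4 5-r->5 6-r->6 7-r->7}
[1] R2 @ {0↦3, 1↦4, 2↦5}  ⇒  8 nodes, 7 edges  {1-r->0 2-q->0 3-r->0 3-p->1 5-r->5 6-r->6 7-r->7}
[2] R2 @ {0↦3, 1↦5, 2↦4}  ⇒  8 nodes, 6 edges  {1-r->0 2-q->0 3-r->0 3-p->1 6-r->6 7-r->7}
[3] R2 @ {0↦3, 1↦6, 2↦4}  ⇒  8 nodes, 5 edges  {1-r->0 2-q->0 3-r->0 3-p->1 7-r->7}
[4] R2 @ {0↦3, 1↦7, 2↦4}  ⇒  8 nodes, 4 edges  {1-r->0 2-q->0 3-r->0 3-p->1}
normal form: no rule applies after step 4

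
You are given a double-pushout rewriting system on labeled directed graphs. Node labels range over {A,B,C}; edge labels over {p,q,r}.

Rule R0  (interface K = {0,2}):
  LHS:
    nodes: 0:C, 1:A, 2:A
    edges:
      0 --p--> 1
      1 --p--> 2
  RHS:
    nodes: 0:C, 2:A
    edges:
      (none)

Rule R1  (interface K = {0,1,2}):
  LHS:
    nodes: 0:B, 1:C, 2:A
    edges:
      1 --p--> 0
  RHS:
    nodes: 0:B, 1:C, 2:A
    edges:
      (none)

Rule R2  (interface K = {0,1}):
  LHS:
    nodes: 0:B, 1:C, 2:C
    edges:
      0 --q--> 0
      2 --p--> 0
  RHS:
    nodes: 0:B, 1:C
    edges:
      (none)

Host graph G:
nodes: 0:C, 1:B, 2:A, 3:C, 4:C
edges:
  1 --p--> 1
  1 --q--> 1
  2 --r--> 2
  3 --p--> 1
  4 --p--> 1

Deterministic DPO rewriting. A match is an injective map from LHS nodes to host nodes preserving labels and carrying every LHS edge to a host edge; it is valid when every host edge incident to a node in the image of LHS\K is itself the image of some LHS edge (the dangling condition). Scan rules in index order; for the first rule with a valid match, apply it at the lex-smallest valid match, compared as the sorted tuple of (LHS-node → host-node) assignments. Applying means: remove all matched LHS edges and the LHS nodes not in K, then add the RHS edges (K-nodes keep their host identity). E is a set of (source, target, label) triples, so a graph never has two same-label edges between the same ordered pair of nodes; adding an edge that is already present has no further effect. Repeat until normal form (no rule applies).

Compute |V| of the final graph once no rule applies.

[0] host  ⇒  5 nodes, 5 edges  {1-p->1 1-q->1 2-r->2 3-p->1 4-p->1}
[1] R1 @ {0↦1, 1↦3, 2↦2}  ⇒  5 nodes, 4 edges  {1-p->1 1-q->1 2-r->2 4-p->1}
[2] R1 @ {0↦1, 1↦4, 2↦2}  ⇒  5 nodes, 3 edges  {1-p->1 1-q->1 2-r->2}
normal form: no rule applies after step 2
NF nodes: {0:C, 1:B, 2:A, 3:C, 4:C}

Answer: 5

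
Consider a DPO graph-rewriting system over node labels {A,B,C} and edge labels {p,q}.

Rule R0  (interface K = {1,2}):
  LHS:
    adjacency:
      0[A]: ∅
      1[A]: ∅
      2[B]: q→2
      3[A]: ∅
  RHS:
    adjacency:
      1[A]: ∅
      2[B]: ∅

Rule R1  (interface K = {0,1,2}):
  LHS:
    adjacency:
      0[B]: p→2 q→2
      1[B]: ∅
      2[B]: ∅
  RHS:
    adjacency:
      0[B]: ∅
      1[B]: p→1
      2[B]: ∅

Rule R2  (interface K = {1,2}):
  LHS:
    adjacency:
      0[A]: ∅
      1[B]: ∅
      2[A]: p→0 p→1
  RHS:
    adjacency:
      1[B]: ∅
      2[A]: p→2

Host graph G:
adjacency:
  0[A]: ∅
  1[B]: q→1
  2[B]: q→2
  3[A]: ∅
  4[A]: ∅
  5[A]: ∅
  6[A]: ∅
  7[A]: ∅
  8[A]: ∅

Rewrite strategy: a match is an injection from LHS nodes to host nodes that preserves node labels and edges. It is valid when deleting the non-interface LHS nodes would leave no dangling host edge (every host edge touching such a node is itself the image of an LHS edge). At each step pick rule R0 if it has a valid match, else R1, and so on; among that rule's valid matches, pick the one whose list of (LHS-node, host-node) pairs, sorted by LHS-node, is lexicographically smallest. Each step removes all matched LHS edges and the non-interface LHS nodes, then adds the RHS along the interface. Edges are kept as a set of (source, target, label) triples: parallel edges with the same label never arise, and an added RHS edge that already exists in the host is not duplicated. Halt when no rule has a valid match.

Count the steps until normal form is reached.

Answer: 2

Steps:
[0] host  ⇒  9 nodes, 2 edges  {1-q->1 2-q->2}
[1] R0 @ {0↦0, 1↦3, 2↦1, 3↦4}  ⇒  7 nodes, 1 edges  {2-q->2}
[2] R0 @ {0↦3, 1↦5, 2↦2, 3↦6}  ⇒  5 nodes, 0 edges  {∅}
halt: no rule applies after step 2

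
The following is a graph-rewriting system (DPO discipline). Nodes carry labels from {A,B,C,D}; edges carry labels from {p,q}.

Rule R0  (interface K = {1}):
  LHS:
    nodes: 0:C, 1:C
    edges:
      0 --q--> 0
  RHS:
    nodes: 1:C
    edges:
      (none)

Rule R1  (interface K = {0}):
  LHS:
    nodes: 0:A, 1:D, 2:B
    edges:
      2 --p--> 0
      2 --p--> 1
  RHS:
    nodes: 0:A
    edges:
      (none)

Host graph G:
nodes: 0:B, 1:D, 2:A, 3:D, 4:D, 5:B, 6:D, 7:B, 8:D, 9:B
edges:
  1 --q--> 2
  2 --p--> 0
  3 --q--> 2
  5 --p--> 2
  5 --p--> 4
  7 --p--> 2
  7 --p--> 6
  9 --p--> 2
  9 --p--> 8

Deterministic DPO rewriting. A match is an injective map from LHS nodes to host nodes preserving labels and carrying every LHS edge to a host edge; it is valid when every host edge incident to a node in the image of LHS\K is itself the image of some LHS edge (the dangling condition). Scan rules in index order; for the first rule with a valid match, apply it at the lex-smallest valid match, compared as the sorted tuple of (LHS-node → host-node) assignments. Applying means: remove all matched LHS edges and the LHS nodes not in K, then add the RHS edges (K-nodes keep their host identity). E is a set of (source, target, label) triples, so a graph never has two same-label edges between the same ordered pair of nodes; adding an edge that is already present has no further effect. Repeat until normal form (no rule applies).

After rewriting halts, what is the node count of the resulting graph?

Answer: 4

Rewrite trace:
initial: |V|=10 |E|=9  E = 1-q->2 2-p->0 3-q->2 5-p->2 5-p->4 7-p->2 7-p->6 9-p->2 9-p->8
step 1: apply R1 at {0↦2, 1↦4, 2↦5}  → |V|=8 |E|=7  E = 1-q->2 2-p->0 3-q->2 7-p->2 7-p->6 9-p->2 9-p->8
step 2: apply R1 at {0↦2, 1↦6, 2↦7}  → |V|=6 |E|=5  E = 1-q->2 2-p->0 3-q->2 9-p->2 9-p->8
step 3: apply R1 at {0↦2, 1↦8, 2↦9}  → |V|=4 |E|=3  E = 1-q->2 2-p->0 3-q->2
final graph: no rule applies after step 3
NF nodes: {0:B, 1:D, 2:A, 3:D}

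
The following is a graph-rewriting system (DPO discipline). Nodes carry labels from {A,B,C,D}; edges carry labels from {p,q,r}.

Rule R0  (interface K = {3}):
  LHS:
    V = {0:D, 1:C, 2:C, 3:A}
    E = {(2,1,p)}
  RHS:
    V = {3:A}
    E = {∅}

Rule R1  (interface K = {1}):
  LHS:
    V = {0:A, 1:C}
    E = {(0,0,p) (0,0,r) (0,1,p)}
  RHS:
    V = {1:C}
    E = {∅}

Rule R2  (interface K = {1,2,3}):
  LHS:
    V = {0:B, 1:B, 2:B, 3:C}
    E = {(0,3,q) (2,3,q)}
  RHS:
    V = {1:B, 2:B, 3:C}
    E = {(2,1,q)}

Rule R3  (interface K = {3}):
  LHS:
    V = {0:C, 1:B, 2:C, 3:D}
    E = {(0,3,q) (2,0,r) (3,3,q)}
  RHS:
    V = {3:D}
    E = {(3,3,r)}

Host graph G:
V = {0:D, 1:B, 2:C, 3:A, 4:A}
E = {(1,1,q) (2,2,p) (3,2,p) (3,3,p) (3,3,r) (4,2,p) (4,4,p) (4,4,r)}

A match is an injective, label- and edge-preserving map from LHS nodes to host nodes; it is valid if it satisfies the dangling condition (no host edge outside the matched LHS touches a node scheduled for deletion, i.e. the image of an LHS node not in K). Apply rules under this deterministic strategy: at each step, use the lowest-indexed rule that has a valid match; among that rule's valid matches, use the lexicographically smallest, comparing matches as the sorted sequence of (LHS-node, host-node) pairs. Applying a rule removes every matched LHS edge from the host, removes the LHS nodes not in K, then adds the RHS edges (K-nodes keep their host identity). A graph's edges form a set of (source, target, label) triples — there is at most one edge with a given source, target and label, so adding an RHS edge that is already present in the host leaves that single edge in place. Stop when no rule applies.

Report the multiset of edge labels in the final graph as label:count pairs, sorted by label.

initial: |V|=5 |E|=8  E = 1-q->1 2-p->2 3-p->2 3-p->3 3-r->3 4-p->2 4-p->4 4-r->4
step 1: apply R1 at {0↦3, 1↦2}  → |V|=4 |E|=5  E = 1-q->1 2-p->2 4-p->2 4-p->4 4-r->4
step 2: apply R1 at {0↦4, 1↦2}  → |V|=3 |E|=2  E = 1-q->1 2-p->2
final graph: no rule applies after step 2
NF edges: [(1, 1, 'q'), (2, 2, 'p')]

Answer: p:1 q:1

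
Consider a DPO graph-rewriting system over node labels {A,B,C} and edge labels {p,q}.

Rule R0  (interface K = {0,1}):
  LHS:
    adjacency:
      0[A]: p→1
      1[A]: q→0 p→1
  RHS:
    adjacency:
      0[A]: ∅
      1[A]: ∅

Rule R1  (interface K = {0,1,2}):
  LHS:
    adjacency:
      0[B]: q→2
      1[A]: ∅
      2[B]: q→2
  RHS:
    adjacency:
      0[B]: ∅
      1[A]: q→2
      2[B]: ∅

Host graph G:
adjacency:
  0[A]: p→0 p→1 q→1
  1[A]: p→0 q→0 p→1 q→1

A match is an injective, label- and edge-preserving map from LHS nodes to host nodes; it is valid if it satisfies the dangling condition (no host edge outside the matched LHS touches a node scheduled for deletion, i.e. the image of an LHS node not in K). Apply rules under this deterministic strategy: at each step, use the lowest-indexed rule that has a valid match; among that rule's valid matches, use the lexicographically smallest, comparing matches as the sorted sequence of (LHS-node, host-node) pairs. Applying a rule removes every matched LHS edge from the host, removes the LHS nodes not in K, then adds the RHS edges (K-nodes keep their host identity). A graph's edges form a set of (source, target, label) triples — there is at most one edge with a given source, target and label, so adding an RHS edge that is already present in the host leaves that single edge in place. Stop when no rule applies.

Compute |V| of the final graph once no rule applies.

[0] host  ⇒  2 nodes, 7 edges  {0-p->0 0-p->1 0-q->1 1-p->0 1-q->0 1-p->1 1-q->1}
[1] R0 @ {0↦0, 1↦1}  ⇒  2 nodes, 4 edges  {0-p->0 0-q->1 1-p->0 1-q->1}
[2] R0 @ {0↦1, 1↦0}  ⇒  2 nodes, 1 edges  {1-q->1}
final graph: no rule applies after step 2
NF nodes: {0:A, 1:A}

Answer: 2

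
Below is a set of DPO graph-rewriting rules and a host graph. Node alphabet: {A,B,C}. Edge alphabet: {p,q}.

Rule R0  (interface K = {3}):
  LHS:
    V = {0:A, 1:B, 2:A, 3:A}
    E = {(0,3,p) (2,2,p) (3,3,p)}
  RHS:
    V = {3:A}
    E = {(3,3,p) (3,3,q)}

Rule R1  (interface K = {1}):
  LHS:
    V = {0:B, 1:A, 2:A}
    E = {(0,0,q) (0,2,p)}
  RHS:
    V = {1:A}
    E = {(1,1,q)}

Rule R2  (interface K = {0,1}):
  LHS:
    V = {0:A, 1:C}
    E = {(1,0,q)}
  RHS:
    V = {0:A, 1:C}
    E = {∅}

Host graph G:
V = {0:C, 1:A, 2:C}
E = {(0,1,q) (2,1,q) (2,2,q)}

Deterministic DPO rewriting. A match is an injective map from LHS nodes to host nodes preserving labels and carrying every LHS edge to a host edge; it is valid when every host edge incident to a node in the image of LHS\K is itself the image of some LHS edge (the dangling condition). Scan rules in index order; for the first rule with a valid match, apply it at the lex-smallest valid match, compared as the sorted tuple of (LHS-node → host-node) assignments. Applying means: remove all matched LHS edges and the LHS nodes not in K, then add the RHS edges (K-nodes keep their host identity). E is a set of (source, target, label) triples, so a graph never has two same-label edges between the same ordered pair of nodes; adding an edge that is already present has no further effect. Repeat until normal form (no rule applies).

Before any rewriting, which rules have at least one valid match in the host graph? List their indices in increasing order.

Answer: [R2]

Derivation:
R0: no valid match — LHS pattern not found
R1: no valid match — LHS pattern not found
R2: 2 valid matches — {0↦1, 1↦0}, {0↦1, 1↦2}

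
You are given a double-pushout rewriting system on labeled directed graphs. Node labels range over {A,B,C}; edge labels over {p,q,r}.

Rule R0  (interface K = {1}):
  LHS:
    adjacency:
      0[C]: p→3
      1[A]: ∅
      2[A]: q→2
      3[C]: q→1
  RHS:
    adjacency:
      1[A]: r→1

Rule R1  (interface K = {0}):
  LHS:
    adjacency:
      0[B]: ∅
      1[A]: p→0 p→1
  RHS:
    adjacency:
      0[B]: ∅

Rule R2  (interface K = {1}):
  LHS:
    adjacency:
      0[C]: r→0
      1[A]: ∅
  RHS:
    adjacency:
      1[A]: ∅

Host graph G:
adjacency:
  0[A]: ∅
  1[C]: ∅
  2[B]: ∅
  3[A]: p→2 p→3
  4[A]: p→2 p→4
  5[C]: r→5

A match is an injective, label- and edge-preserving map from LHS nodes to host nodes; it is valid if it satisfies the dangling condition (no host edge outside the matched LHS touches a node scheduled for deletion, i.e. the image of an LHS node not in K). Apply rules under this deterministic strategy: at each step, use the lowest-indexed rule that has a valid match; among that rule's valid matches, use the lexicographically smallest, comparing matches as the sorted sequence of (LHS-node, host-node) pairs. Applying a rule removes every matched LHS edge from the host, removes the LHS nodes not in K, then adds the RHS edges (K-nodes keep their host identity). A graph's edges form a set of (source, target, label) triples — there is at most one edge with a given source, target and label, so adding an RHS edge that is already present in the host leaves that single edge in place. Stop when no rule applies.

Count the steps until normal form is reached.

Answer: 3

Rewrite trace:
start.  V:6 E:5  edges: 3-p->2 3-p->3 4-p->2 4-p->4 5-r->5
1. fire R1 via {0↦2, 1↦3}  →  V:5 E:3  edges: 4-p->2 4-p->4 5-r->5
2. fire R1 via {0↦2, 1↦4}  →  V:4 E:1  edges: 5-r->5
3. fire R2 via {0↦5, 1↦0}  →  V:3 E:0  edges: ∅
final graph: no rule applies after step 3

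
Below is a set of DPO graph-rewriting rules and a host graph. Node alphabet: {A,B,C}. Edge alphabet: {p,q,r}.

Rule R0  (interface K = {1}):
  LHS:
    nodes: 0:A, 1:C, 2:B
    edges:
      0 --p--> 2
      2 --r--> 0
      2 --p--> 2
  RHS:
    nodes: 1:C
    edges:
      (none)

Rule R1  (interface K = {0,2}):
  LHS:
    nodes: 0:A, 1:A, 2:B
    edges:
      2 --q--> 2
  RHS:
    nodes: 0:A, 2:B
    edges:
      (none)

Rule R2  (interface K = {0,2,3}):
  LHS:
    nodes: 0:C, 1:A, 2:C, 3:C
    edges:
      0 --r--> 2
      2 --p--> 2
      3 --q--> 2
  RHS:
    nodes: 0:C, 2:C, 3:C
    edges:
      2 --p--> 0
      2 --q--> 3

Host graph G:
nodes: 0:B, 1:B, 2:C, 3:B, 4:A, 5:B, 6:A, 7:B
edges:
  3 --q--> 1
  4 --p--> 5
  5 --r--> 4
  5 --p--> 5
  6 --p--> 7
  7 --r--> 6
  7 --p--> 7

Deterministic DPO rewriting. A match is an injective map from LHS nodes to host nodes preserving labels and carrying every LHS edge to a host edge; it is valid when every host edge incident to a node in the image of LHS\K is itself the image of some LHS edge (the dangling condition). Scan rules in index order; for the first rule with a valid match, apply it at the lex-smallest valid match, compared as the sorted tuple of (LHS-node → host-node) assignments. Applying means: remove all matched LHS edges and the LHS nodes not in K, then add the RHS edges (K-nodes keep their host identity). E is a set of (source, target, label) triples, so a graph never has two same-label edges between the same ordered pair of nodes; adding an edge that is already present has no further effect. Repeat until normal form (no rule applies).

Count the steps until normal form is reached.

Answer: 2

Rewrite trace:
start.  V:8 E:7  edges: 3-q->1 4-p->5 5-r->4 5-p->5 6-p->7 7-r->6 7-p->7
1. fire R0 via {0↦4, 1↦2, 2↦5}  →  V:6 E:4  edges: 3-q->1 6-p->7 7-r->6 7-p->7
2. fire R0 via {0↦6, 1↦2, 2↦7}  →  V:4 E:1  edges: 3-q->1
normal form: no rule applies after step 2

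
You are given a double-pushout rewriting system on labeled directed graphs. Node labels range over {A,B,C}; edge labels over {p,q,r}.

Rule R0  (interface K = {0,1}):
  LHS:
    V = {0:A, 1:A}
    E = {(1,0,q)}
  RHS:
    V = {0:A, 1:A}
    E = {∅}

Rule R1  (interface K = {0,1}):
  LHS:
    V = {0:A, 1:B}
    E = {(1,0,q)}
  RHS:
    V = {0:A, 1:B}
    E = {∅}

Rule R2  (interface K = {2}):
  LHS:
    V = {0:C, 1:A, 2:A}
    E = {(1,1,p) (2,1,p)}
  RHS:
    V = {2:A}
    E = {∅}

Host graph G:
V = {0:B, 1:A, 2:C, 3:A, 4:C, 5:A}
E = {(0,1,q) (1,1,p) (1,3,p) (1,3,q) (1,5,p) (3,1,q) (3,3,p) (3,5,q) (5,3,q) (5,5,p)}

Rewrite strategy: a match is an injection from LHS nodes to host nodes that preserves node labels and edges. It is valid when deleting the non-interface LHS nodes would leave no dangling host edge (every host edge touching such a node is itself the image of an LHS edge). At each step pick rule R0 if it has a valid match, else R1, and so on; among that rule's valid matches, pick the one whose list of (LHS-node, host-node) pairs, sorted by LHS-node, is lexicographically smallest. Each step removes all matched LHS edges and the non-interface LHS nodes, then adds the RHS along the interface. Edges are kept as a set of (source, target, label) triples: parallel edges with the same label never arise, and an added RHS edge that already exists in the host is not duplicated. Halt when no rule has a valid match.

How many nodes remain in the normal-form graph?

initial: |V|=6 |E|=10  E = 0-q->1 1-p->1 1-p->3 1-q->3 1-p->5 3-q->1 3-p->3 3-q->5 5-q->3 5-p->5
step 1: apply R0 at {0↦1, 1↦3}  → |V|=6 |E|=9  E = 0-q->1 1-p->1 1-p->3 1-q->3 1-p->5 3-p->3 3-q->5 5-q->3 5-p->5
step 2: apply R0 at {0↦3, 1↦1}  → |V|=6 |E|=8  E = 0-q->1 1-p->1 1-p->3 1-p->5 3-p->3 3-q->5 5-q->3 5-p->5
step 3: apply R0 at {0↦3, 1↦5}  → |V|=6 |E|=7  E = 0-q->1 1-p->1 1-p->3 1-p->5 3-p->3 3-q->5 5-p->5
step 4: apply R0 at {0↦5, 1↦3}  → |V|=6 |E|=6  E = 0-q->1 1-p->1 1-p->3 1-p->5 3-p->3 5-p->5
step 5: apply R1 at {0↦1, 1↦0}  → |V|=6 |E|=5  E = 1-p->1 1-p->3 1-p->5 3-p->3 5-p->5
step 6: apply R2 at {0↦2, 1↦3, 2↦1}  → |V|=4 |E|=3  E = 1-p->1 1-p->5 5-p->5
step 7: apply R2 at {0↦4, 1↦5, 2↦1}  → |V|=2 |E|=1  E = 1-p->1
final graph: no rule applies after step 7
NF nodes: {0:B, 1:A}

Answer: 2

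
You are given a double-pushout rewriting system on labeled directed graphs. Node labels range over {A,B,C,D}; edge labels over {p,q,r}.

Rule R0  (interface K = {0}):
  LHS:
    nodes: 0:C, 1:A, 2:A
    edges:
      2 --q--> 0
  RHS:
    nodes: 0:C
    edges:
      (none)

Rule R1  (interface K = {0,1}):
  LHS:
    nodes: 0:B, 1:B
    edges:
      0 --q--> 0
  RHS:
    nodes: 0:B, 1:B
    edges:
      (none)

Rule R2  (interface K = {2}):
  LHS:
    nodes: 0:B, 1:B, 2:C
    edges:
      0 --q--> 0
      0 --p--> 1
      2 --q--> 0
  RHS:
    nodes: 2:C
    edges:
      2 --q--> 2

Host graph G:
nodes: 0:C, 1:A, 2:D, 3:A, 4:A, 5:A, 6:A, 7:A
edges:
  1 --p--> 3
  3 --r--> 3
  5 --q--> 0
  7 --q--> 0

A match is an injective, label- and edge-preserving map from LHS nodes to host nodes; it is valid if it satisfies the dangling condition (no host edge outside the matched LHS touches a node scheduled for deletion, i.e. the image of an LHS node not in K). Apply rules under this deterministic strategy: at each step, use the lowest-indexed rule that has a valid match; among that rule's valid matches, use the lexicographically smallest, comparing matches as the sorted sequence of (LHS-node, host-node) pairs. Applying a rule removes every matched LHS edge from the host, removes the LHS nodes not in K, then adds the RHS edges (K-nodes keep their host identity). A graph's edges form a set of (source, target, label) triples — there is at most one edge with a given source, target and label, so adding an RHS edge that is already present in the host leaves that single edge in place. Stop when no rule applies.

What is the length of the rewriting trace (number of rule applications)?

Answer: 2

Steps:
initial: |V|=8 |E|=4  E = 1-p->3 3-r->3 5-q->0 7-q->0
step 1: apply R0 at {0↦0, 1↦4, 2↦5}  → |V|=6 |E|=3  E = 1-p->3 3-r->3 7-q->0
step 2: apply R0 at {0↦0, 1↦6, 2↦7}  → |V|=4 |E|=2  E = 1-p->3 3-r->3
normal form: no rule applies after step 2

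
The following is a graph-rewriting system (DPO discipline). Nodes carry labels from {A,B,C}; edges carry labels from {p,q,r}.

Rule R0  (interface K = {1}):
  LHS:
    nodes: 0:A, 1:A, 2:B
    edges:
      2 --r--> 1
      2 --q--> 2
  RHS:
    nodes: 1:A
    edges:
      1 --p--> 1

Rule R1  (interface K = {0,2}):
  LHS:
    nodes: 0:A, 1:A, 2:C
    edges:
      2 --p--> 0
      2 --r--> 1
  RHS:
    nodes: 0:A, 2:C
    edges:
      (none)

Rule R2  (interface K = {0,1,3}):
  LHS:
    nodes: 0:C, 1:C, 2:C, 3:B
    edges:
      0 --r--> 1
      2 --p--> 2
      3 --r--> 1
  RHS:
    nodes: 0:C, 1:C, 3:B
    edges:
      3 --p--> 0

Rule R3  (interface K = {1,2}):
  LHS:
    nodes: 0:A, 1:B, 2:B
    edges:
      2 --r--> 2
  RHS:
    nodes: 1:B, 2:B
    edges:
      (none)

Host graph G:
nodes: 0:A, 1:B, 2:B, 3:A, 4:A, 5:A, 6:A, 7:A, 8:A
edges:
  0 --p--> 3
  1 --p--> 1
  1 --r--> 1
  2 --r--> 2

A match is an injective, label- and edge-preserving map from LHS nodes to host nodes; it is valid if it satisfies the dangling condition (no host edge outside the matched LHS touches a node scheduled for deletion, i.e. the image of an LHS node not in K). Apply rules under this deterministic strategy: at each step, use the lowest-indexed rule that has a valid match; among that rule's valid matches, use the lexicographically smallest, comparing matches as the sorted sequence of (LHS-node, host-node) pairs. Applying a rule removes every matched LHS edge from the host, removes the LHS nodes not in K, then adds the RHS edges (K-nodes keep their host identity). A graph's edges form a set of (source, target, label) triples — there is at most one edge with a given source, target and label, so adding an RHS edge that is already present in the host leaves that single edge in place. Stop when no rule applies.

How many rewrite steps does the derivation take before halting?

start.  V:9 E:4  edges: 0-p->3 1-p->1 1-r->1 2-r->2
1. fire R3 via {0↦4, 1↦1, 2↦2}  →  V:8 E:3  edges: 0-p->3 1-p->1 1-r->1
2. fire R3 via {0↦5, 1↦2, 2↦1}  →  V:7 E:2  edges: 0-p->3 1-p->1
halt: no rule applies after step 2

Answer: 2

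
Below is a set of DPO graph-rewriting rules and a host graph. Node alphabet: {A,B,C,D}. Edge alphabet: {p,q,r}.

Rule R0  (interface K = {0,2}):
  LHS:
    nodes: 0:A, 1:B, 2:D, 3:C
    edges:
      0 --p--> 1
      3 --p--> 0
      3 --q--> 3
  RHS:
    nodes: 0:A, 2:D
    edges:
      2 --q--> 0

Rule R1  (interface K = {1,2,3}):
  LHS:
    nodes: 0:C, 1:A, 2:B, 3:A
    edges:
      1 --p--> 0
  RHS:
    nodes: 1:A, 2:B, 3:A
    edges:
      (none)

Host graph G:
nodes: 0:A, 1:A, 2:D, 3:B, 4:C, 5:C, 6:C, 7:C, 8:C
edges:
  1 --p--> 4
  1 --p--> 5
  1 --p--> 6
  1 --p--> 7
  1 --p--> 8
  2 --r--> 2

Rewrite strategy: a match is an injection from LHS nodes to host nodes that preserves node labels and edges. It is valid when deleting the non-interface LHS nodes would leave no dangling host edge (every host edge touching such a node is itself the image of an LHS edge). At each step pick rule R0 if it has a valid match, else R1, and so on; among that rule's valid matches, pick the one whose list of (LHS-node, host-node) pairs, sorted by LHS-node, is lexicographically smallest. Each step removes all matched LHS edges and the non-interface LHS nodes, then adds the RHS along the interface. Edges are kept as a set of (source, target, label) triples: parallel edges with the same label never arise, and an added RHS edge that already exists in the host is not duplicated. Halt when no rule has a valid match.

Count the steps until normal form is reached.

Answer: 5

Rewrite trace:
start.  V:9 E:6  edges: 1-p->4 1-p->5 1-p->6 1-p->7 1-p->8 2-r->2
1. fire R1 via {0↦4, 1↦1, 2↦3, 3↦0}  →  V:8 E:5  edges: 1-p->5 1-p->6 1-p->7 1-p->8 2-r->2
2. fire R1 via {0↦5, 1↦1, 2↦3, 3↦0}  →  V:7 E:4  edges: 1-p->6 1-p->7 1-p->8 2-r->2
3. fire R1 via {0↦6, 1↦1, 2↦3, 3↦0}  →  V:6 E:3  edges: 1-p->7 1-p->8 2-r->2
4. fire R1 via {0↦7, 1↦1, 2↦3, 3↦0}  →  V:5 E:2  edges: 1-p->8 2-r->2
5. fire R1 via {0↦8, 1↦1, 2↦3, 3↦0}  →  V:4 E:1  edges: 2-r->2
normal form: no rule applies after step 5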